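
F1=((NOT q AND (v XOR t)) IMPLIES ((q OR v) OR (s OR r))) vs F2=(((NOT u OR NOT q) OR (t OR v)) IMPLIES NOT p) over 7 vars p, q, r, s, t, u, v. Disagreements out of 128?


F1 = ((NOT q AND (v XOR t)) IMPLIES ((q OR v) OR (s OR r)))
F2 = (((NOT u OR NOT q) OR (t OR v)) IMPLIES NOT p)
Evaluate both on each of 128 rows (bits = p,q,r,s,t,u,v):
  row 0 [0000000]: F1=1 F2=1 -> 0
  row 1 [0000001]: F1=1 F2=1 -> 0
  row 2 [0000010]: F1=1 F2=1 -> 0
  row 3 [0000011]: F1=1 F2=1 -> 0
  row 4 [0000100]: F1=0 F2=1 (differ) -> 1
  (every remaining row is evaluated the same way; all 128 results are listed next)
Full result column, 8 rows per line (p,q,r,s fixed per line; t,u,v runs 000..111 left to right):
  rows 0-7 [p,q,r,s=0000]: 00001010  (ones: 2)
  rows 8-15 [p,q,r,s=0001]: 00000000  (ones: 0)
  rows 16-23 [p,q,r,s=0010]: 00000000  (ones: 0)
  rows 24-31 [p,q,r,s=0011]: 00000000  (ones: 0)
  rows 32-39 [p,q,r,s=0100]: 00000000  (ones: 0)
  rows 40-47 [p,q,r,s=0101]: 00000000  (ones: 0)
  rows 48-55 [p,q,r,s=0110]: 00000000  (ones: 0)
  rows 56-63 [p,q,r,s=0111]: 00000000  (ones: 0)
  rows 64-71 [p,q,r,s=1000]: 11110101  (ones: 6)
  rows 72-79 [p,q,r,s=1001]: 11111111  (ones: 8)
  rows 80-87 [p,q,r,s=1010]: 11111111  (ones: 8)
  rows 88-95 [p,q,r,s=1011]: 11111111  (ones: 8)
  rows 96-103 [p,q,r,s=1100]: 11011111  (ones: 7)
  rows 104-111 [p,q,r,s=1101]: 11011111  (ones: 7)
  rows 112-119 [p,q,r,s=1110]: 11011111  (ones: 7)
  rows 120-127 [p,q,r,s=1111]: 11011111  (ones: 7)
Disagreements = 2+0+0+0+0+0+0+0+6+8+8+8+7+7+7+7 = 60

60


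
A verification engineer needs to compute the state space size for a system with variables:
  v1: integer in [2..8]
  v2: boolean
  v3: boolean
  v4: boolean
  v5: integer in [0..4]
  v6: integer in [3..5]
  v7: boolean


State space = product of domain sizes of all variables.
Domain sizes:
  v1 (integer in [2..8]): 7
  v2 (boolean): 2
  v3 (boolean): 2
  v4 (boolean): 2
  v5 (integer in [0..4]): 5
  v6 (integer in [3..5]): 3
  v7 (boolean): 2
Product = 7 * 2 * 2 * 2 * 5 * 3 * 2 = 1680

1680


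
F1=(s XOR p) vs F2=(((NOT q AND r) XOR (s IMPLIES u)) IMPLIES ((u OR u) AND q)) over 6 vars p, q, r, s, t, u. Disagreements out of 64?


F1 = (s XOR p)
F2 = (((NOT q AND r) XOR (s IMPLIES u)) IMPLIES ((u OR u) AND q))
Evaluate both on each of 64 rows (bits = p,q,r,s,t,u):
  row 0 [000000]: F1=0 F2=0 -> 0
  row 1 [000001]: F1=0 F2=0 -> 0
  row 2 [000010]: F1=0 F2=0 -> 0
  row 3 [000011]: F1=0 F2=0 -> 0
  row 4 [000100]: F1=1 F2=1 -> 0
  (every remaining row is evaluated the same way; all 64 results are listed next)
Full result column, 8 rows per line (p,q,r fixed per line; s,t,u runs 000..111 left to right):
  rows 0-7 [p,q,r=000]: 00000101  (ones: 2)
  rows 8-15 [p,q,r=001]: 11111010  (ones: 6)
  rows 16-23 [p,q,r=010]: 01010000  (ones: 2)
  rows 24-31 [p,q,r=011]: 01010000  (ones: 2)
  rows 32-39 [p,q,r=100]: 11111010  (ones: 6)
  rows 40-47 [p,q,r=101]: 00000101  (ones: 2)
  rows 48-55 [p,q,r=110]: 10101111  (ones: 6)
  rows 56-63 [p,q,r=111]: 10101111  (ones: 6)
Disagreements = 2+6+2+2+6+2+6+6 = 32

32


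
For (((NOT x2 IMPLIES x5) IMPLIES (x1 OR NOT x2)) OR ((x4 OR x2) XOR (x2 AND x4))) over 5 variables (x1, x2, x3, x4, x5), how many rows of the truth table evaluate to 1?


Formula: (((NOT x2 IMPLIES x5) IMPLIES (x1 OR NOT x2)) OR ((x4 OR x2) XOR (x2 AND x4))) over 5 vars (32 rows)
Evaluate each row (x1, x2, x3, x4, x5 as bits, MSB first):
  row 0 [00000]: (((NOT 0 IMPLIES 0) IMPLIES (0 OR NOT 0)) OR ((0 OR 0) XOR (0 AND 0))) -> 1
  row 1 [00001]: (((NOT 0 IMPLIES 1) IMPLIES (0 OR NOT 0)) OR ((0 OR 0) XOR (0 AND 0))) -> 1
  row 2 [00010]: (((NOT 0 IMPLIES 0) IMPLIES (0 OR NOT 0)) OR ((1 OR 0) XOR (0 AND 1))) -> 1
  row 3 [00011]: (((NOT 0 IMPLIES 1) IMPLIES (0 OR NOT 0)) OR ((1 OR 0) XOR (0 AND 1))) -> 1
  row 4 [00100]: (((NOT 0 IMPLIES 0) IMPLIES (0 OR NOT 0)) OR ((0 OR 0) XOR (0 AND 0))) -> 1
  row 5 [00101]: (((NOT 0 IMPLIES 1) IMPLIES (0 OR NOT 0)) OR ((0 OR 0) XOR (0 AND 0))) -> 1
  row 6 [00110]: (((NOT 0 IMPLIES 0) IMPLIES (0 OR NOT 0)) OR ((1 OR 0) XOR (0 AND 1))) -> 1
  row 7 [00111]: (((NOT 0 IMPLIES 1) IMPLIES (0 OR NOT 0)) OR ((1 OR 0) XOR (0 AND 1))) -> 1
  row 8 [01000]: (((NOT 1 IMPLIES 0) IMPLIES (0 OR NOT 1)) OR ((0 OR 1) XOR (1 AND 0))) -> 1
  row 9 [01001]: (((NOT 1 IMPLIES 1) IMPLIES (0 OR NOT 1)) OR ((0 OR 1) XOR (1 AND 0))) -> 1
  row 10 [01010]: (((NOT 1 IMPLIES 0) IMPLIES (0 OR NOT 1)) OR ((1 OR 1) XOR (1 AND 1))) -> 0
  row 11 [01011]: (((NOT 1 IMPLIES 1) IMPLIES (0 OR NOT 1)) OR ((1 OR 1) XOR (1 AND 1))) -> 0
  row 12 [01100]: (((NOT 1 IMPLIES 0) IMPLIES (0 OR NOT 1)) OR ((0 OR 1) XOR (1 AND 0))) -> 1
  row 13 [01101]: (((NOT 1 IMPLIES 1) IMPLIES (0 OR NOT 1)) OR ((0 OR 1) XOR (1 AND 0))) -> 1
  row 14 [01110]: (((NOT 1 IMPLIES 0) IMPLIES (0 OR NOT 1)) OR ((1 OR 1) XOR (1 AND 1))) -> 0
  row 15 [01111]: (((NOT 1 IMPLIES 1) IMPLIES (0 OR NOT 1)) OR ((1 OR 1) XOR (1 AND 1))) -> 0
  row 16 [10000]: (((NOT 0 IMPLIES 0) IMPLIES (1 OR NOT 0)) OR ((0 OR 0) XOR (0 AND 0))) -> 1
  row 17 [10001]: (((NOT 0 IMPLIES 1) IMPLIES (1 OR NOT 0)) OR ((0 OR 0) XOR (0 AND 0))) -> 1
  row 18 [10010]: (((NOT 0 IMPLIES 0) IMPLIES (1 OR NOT 0)) OR ((1 OR 0) XOR (0 AND 1))) -> 1
  row 19 [10011]: (((NOT 0 IMPLIES 1) IMPLIES (1 OR NOT 0)) OR ((1 OR 0) XOR (0 AND 1))) -> 1
  row 20 [10100]: (((NOT 0 IMPLIES 0) IMPLIES (1 OR NOT 0)) OR ((0 OR 0) XOR (0 AND 0))) -> 1
  row 21 [10101]: (((NOT 0 IMPLIES 1) IMPLIES (1 OR NOT 0)) OR ((0 OR 0) XOR (0 AND 0))) -> 1
  row 22 [10110]: (((NOT 0 IMPLIES 0) IMPLIES (1 OR NOT 0)) OR ((1 OR 0) XOR (0 AND 1))) -> 1
  row 23 [10111]: (((NOT 0 IMPLIES 1) IMPLIES (1 OR NOT 0)) OR ((1 OR 0) XOR (0 AND 1))) -> 1
  row 24 [11000]: (((NOT 1 IMPLIES 0) IMPLIES (1 OR NOT 1)) OR ((0 OR 1) XOR (1 AND 0))) -> 1
  row 25 [11001]: (((NOT 1 IMPLIES 1) IMPLIES (1 OR NOT 1)) OR ((0 OR 1) XOR (1 AND 0))) -> 1
  row 26 [11010]: (((NOT 1 IMPLIES 0) IMPLIES (1 OR NOT 1)) OR ((1 OR 1) XOR (1 AND 1))) -> 1
  row 27 [11011]: (((NOT 1 IMPLIES 1) IMPLIES (1 OR NOT 1)) OR ((1 OR 1) XOR (1 AND 1))) -> 1
  row 28 [11100]: (((NOT 1 IMPLIES 0) IMPLIES (1 OR NOT 1)) OR ((0 OR 1) XOR (1 AND 0))) -> 1
  row 29 [11101]: (((NOT 1 IMPLIES 1) IMPLIES (1 OR NOT 1)) OR ((0 OR 1) XOR (1 AND 0))) -> 1
  row 30 [11110]: (((NOT 1 IMPLIES 0) IMPLIES (1 OR NOT 1)) OR ((1 OR 1) XOR (1 AND 1))) -> 1
  row 31 [11111]: (((NOT 1 IMPLIES 1) IMPLIES (1 OR NOT 1)) OR ((1 OR 1) XOR (1 AND 1))) -> 1
Full result column, 8 rows per line (x1,x2 fixed per line; x3,x4,x5 runs 000..111 left to right):
  rows 0-7 [x1,x2=00]: 11111111  (ones: 8)
  rows 8-15 [x1,x2=01]: 11001100  (ones: 4)
  rows 16-23 [x1,x2=10]: 11111111  (ones: 8)
  rows 24-31 [x1,x2=11]: 11111111  (ones: 8)
Count of 1-rows = 8+4+8+8 = 28

28


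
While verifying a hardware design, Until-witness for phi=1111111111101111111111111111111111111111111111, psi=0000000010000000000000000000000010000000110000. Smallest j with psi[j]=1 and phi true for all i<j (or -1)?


(phi U psi) at 0: need smallest j with psi[j]=1 and phi[i]=1 for all i in [0,j).
Scan from step 0:
  step 0: phi=1, psi=0 -> continue
  step 1: phi=1, psi=0 -> continue
  step 2: phi=1, psi=0 -> continue
  step 3: phi=1, psi=0 -> continue
  step 8: psi=1 and phi held for [0,8) -> witness found
Witness step = 8

8


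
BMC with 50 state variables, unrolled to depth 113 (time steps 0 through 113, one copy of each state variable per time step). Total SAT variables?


BMC unrolls to depth k, creating one copy of each state var for steps 0..k.
Step count = 113 + 1 = 114 (steps 0 through 113)
Vars per step = 50
Total = 50 * 114 = 5700

5700


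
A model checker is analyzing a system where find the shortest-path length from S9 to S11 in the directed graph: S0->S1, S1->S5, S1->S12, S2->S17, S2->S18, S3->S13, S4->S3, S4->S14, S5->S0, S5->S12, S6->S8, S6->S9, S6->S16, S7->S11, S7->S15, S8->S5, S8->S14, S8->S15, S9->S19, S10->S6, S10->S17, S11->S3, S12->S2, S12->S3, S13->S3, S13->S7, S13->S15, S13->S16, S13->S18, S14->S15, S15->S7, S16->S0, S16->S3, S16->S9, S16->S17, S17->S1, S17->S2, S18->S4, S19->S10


BFS layer-by-layer from S9:
  dist 0: {S9}
  dist 1: {S19}
  dist 2: {S10}
  dist 3: {S6, S17}
  dist 4: {S1, S2, S8, S16}
  dist 5: {S0, S3, S5, S12, S14, S15, S18}
  dist 6: {S4, S7, S13}
  dist 7: {S11}
  -> S11 reached at distance 7
Shortest path length = 7

7


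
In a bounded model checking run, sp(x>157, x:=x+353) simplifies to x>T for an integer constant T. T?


Formula: sp(P, x:=E) = exists old_x. (x = E[old_x/x]) AND P[old_x/x] (old_x is the value of x before the assignment; eliminate old_x by solving x = E[old_x/x] for old_x)
Step 1: Precondition P: x>157, i.e. old_x > 157
Step 2: Assignment gives x = old_x + 353, so old_x = x - 353
Step 3: Substitute into P: x - 353 > 157
Step 4: Simplify: x > 157+353 = 510

510


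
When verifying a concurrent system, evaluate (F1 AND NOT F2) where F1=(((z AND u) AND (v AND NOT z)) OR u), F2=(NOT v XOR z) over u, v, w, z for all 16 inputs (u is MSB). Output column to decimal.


F1 = (((z AND u) AND (v AND NOT z)) OR u)
F2 = (NOT v XOR z)
Counterexample to F1=>F2 is where F1=1 and F2=0.
Evaluate each row (bits = u,v,w,z, MSB first):
  row 0 [0000]: F1=0 F2=1 -> F1&~F2 -> 0
  row 1 [0001]: F1=0 F2=0 -> F1&~F2 -> 0
  row 2 [0010]: F1=0 F2=1 -> F1&~F2 -> 0
  row 3 [0011]: F1=0 F2=0 -> F1&~F2 -> 0
  row 4 [0100]: F1=0 F2=0 -> F1&~F2 -> 0
  row 5 [0101]: F1=0 F2=1 -> F1&~F2 -> 0
  row 6 [0110]: F1=0 F2=0 -> F1&~F2 -> 0
  row 7 [0111]: F1=0 F2=1 -> F1&~F2 -> 0
  row 8 [1000]: F1=1 F2=1 -> F1&~F2 -> 0
  row 9 [1001]: F1=1 F2=0 -> F1&~F2 -> 1
  row 10 [1010]: F1=1 F2=1 -> F1&~F2 -> 0
  row 11 [1011]: F1=1 F2=0 -> F1&~F2 -> 1
  row 12 [1100]: F1=1 F2=0 -> F1&~F2 -> 1
  row 13 [1101]: F1=1 F2=1 -> F1&~F2 -> 0
  row 14 [1110]: F1=1 F2=0 -> F1&~F2 -> 1
  row 15 [1111]: F1=1 F2=1 -> F1&~F2 -> 0
Full result column, 4 rows per line (u,v fixed per line; w,z runs 00..11 left to right):
  rows 0-3 [u,v=00]: 0000  = hex 0
  rows 4-7 [u,v=01]: 0000  = hex 0
  rows 8-11 [u,v=10]: 0101  = hex 5
  rows 12-15 [u,v=11]: 1010  = hex A
Counterexample vector (row 0 .. row 15) = 0000000001011010
Output column grouped in 4s = 0000 0000 0101 1010 = 0x005A
Convert to decimal digit by digit (value = value*16 + digit):
  0 -> 0
  0*16 + 0 = 0
  0*16 + 5 = 5
  5*16 + 10 (A) = 90
Decimal = 90

90


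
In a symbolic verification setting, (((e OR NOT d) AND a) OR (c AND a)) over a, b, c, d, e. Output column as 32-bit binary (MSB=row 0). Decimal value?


Formula: (((e OR NOT d) AND a) OR (c AND a)) over a, b, c, d, e (32 rows)
Evaluate each row (bits = a,b,c,d,e, MSB first):
  row 0 [00000]: (((0 OR NOT 0) AND 0) OR (0 AND 0)) -> 0
  row 1 [00001]: (((1 OR NOT 0) AND 0) OR (0 AND 0)) -> 0
  row 2 [00010]: (((0 OR NOT 1) AND 0) OR (0 AND 0)) -> 0
  row 3 [00011]: (((1 OR NOT 1) AND 0) OR (0 AND 0)) -> 0
  row 4 [00100]: (((0 OR NOT 0) AND 0) OR (1 AND 0)) -> 0
  row 5 [00101]: (((1 OR NOT 0) AND 0) OR (1 AND 0)) -> 0
  row 6 [00110]: (((0 OR NOT 1) AND 0) OR (1 AND 0)) -> 0
  row 7 [00111]: (((1 OR NOT 1) AND 0) OR (1 AND 0)) -> 0
  row 8 [01000]: (((0 OR NOT 0) AND 0) OR (0 AND 0)) -> 0
  row 9 [01001]: (((1 OR NOT 0) AND 0) OR (0 AND 0)) -> 0
  row 10 [01010]: (((0 OR NOT 1) AND 0) OR (0 AND 0)) -> 0
  row 11 [01011]: (((1 OR NOT 1) AND 0) OR (0 AND 0)) -> 0
  row 12 [01100]: (((0 OR NOT 0) AND 0) OR (1 AND 0)) -> 0
  row 13 [01101]: (((1 OR NOT 0) AND 0) OR (1 AND 0)) -> 0
  row 14 [01110]: (((0 OR NOT 1) AND 0) OR (1 AND 0)) -> 0
  row 15 [01111]: (((1 OR NOT 1) AND 0) OR (1 AND 0)) -> 0
  row 16 [10000]: (((0 OR NOT 0) AND 1) OR (0 AND 1)) -> 1
  row 17 [10001]: (((1 OR NOT 0) AND 1) OR (0 AND 1)) -> 1
  row 18 [10010]: (((0 OR NOT 1) AND 1) OR (0 AND 1)) -> 0
  row 19 [10011]: (((1 OR NOT 1) AND 1) OR (0 AND 1)) -> 1
  row 20 [10100]: (((0 OR NOT 0) AND 1) OR (1 AND 1)) -> 1
  row 21 [10101]: (((1 OR NOT 0) AND 1) OR (1 AND 1)) -> 1
  row 22 [10110]: (((0 OR NOT 1) AND 1) OR (1 AND 1)) -> 1
  row 23 [10111]: (((1 OR NOT 1) AND 1) OR (1 AND 1)) -> 1
  row 24 [11000]: (((0 OR NOT 0) AND 1) OR (0 AND 1)) -> 1
  row 25 [11001]: (((1 OR NOT 0) AND 1) OR (0 AND 1)) -> 1
  row 26 [11010]: (((0 OR NOT 1) AND 1) OR (0 AND 1)) -> 0
  row 27 [11011]: (((1 OR NOT 1) AND 1) OR (0 AND 1)) -> 1
  row 28 [11100]: (((0 OR NOT 0) AND 1) OR (1 AND 1)) -> 1
  row 29 [11101]: (((1 OR NOT 0) AND 1) OR (1 AND 1)) -> 1
  row 30 [11110]: (((0 OR NOT 1) AND 1) OR (1 AND 1)) -> 1
  row 31 [11111]: (((1 OR NOT 1) AND 1) OR (1 AND 1)) -> 1
Full result column, 4 rows per line (a,b,c fixed per line; d,e runs 00..11 left to right):
  rows 0-3 [a,b,c=000]: 0000  = hex 0
  rows 4-7 [a,b,c=001]: 0000  = hex 0
  rows 8-11 [a,b,c=010]: 0000  = hex 0
  rows 12-15 [a,b,c=011]: 0000  = hex 0
  rows 16-19 [a,b,c=100]: 1101  = hex D
  rows 20-23 [a,b,c=101]: 1111  = hex F
  rows 24-27 [a,b,c=110]: 1101  = hex D
  rows 28-31 [a,b,c=111]: 1111  = hex F
Output column (row 0 .. row 31) = 00000000000000001101111111011111
Output column grouped in 4s = 0000 0000 0000 0000 1101 1111 1101 1111 = 0x0000DFDF
Convert to decimal digit by digit (value = value*16 + digit):
  0 -> 0
  0*16 + 0 = 0
  0*16 + 0 = 0
  0*16 + 0 = 0
  0*16 + 13 (D) = 13
  13*16 + 15 (F) = 223
  223*16 + 13 (D) = 3581
  3581*16 + 15 (F) = 57311
Decimal = 57311

57311


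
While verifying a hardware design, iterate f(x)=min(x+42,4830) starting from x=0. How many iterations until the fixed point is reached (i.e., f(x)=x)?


Step 1: x=0, cap=4830, increment=42
Step 2: x grows by 42 each step until capped at 4830; fixed point is x=4830
Step 3: iterations = ceil(4830/42) = 115

115


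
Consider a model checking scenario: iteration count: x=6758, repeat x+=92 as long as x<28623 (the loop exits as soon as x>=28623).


Step 1: x goes from 6758 toward 28623 by 92; the body runs while x<28623, so iterations = ceil((bound-start)/step)
Step 2: Distance=21865
Step 3: ceil(21865/92)=238

238


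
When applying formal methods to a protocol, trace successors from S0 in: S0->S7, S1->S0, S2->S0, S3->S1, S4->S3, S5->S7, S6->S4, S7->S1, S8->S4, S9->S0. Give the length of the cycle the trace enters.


Trace from S0 until a state repeats:
  S0 -> S7 -> S1 -> S0
S0 first seen at step 0, revisited at step 3.
Cycle length = 3 - 0 = 3

3


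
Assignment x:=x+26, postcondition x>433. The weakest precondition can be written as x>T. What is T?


Formula: wp(x:=E, P) = P[E/x] (substitute E for x in postcondition)
Step 1: Postcondition: x>433
Step 2: Substitute x+26 for x: x+26>433
Step 3: Solve for x: x > 433-26 = 407

407


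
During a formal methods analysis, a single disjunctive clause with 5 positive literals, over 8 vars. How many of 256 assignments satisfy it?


Step 1: Total=2^8=256
Step 2: Unsat when all 5 false: 2^3=8
Step 3: Sat=256-8=248

248


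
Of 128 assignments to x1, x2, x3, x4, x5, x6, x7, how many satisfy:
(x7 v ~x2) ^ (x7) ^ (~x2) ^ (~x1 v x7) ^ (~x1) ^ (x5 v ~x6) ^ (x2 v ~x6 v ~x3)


CNF with 7 clauses over 7 vars (128 assignments).
An assignment satisfies CNF iff every clause has >=1 true literal.
Check each row (bits = x1,x2,x3,x4,x5,x6,x7; clause T/F shown):
  row 0 [0000000]: clauses=TFTTTTT -> 0
  row 1 [0000001]: clauses=TTTTTTT -> 1
  row 2 [0000010]: clauses=TFTTTFT -> 0
  row 3 [0000011]: clauses=TTTTTFT -> 0
  row 4 [0000100]: clauses=TFTTTTT -> 0
  (every remaining row is evaluated the same way; all 128 results are listed next)
Full result column, 8 rows per line (x1,x2,x3,x4 fixed per line; x5,x6,x7 runs 000..111 left to right):
  rows 0-7 [x1,x2,x3,x4=0000]: 01000101  (ones: 3)
  rows 8-15 [x1,x2,x3,x4=0001]: 01000101  (ones: 3)
  rows 16-23 [x1,x2,x3,x4=0010]: 01000100  (ones: 2)
  rows 24-31 [x1,x2,x3,x4=0011]: 01000100  (ones: 2)
  rows 32-39 [x1,x2,x3,x4=0100]: 00000000  (ones: 0)
  rows 40-47 [x1,x2,x3,x4=0101]: 00000000  (ones: 0)
  rows 48-55 [x1,x2,x3,x4=0110]: 00000000  (ones: 0)
  rows 56-63 [x1,x2,x3,x4=0111]: 00000000  (ones: 0)
  rows 64-71 [x1,x2,x3,x4=1000]: 00000000  (ones: 0)
  rows 72-79 [x1,x2,x3,x4=1001]: 00000000  (ones: 0)
  rows 80-87 [x1,x2,x3,x4=1010]: 00000000  (ones: 0)
  rows 88-95 [x1,x2,x3,x4=1011]: 00000000  (ones: 0)
  rows 96-103 [x1,x2,x3,x4=1100]: 00000000  (ones: 0)
  rows 104-111 [x1,x2,x3,x4=1101]: 00000000  (ones: 0)
  rows 112-119 [x1,x2,x3,x4=1110]: 00000000  (ones: 0)
  rows 120-127 [x1,x2,x3,x4=1111]: 00000000  (ones: 0)
Satisfying assignments = 3+3+2+2+0+0+0+0+0+0+0+0+0+0+0+0 = 10

10


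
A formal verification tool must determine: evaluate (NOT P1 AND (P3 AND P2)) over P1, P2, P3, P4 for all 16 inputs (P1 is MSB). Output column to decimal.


Formula: (NOT P1 AND (P3 AND P2)) over P1, P2, P3, P4 (16 rows)
Evaluate each row (bits = P1,P2,P3,P4, MSB first):
  row 0 [0000]: (NOT 0 AND (0 AND 0)) -> 0
  row 1 [0001]: (NOT 0 AND (0 AND 0)) -> 0
  row 2 [0010]: (NOT 0 AND (1 AND 0)) -> 0
  row 3 [0011]: (NOT 0 AND (1 AND 0)) -> 0
  row 4 [0100]: (NOT 0 AND (0 AND 1)) -> 0
  row 5 [0101]: (NOT 0 AND (0 AND 1)) -> 0
  row 6 [0110]: (NOT 0 AND (1 AND 1)) -> 1
  row 7 [0111]: (NOT 0 AND (1 AND 1)) -> 1
  row 8 [1000]: (NOT 1 AND (0 AND 0)) -> 0
  row 9 [1001]: (NOT 1 AND (0 AND 0)) -> 0
  row 10 [1010]: (NOT 1 AND (1 AND 0)) -> 0
  row 11 [1011]: (NOT 1 AND (1 AND 0)) -> 0
  row 12 [1100]: (NOT 1 AND (0 AND 1)) -> 0
  row 13 [1101]: (NOT 1 AND (0 AND 1)) -> 0
  row 14 [1110]: (NOT 1 AND (1 AND 1)) -> 0
  row 15 [1111]: (NOT 1 AND (1 AND 1)) -> 0
Full result column, 4 rows per line (P1,P2 fixed per line; P3,P4 runs 00..11 left to right):
  rows 0-3 [P1,P2=00]: 0000  = hex 0
  rows 4-7 [P1,P2=01]: 0011  = hex 3
  rows 8-11 [P1,P2=10]: 0000  = hex 0
  rows 12-15 [P1,P2=11]: 0000  = hex 0
Output column (row 0 .. row 15) = 0000001100000000
Output column grouped in 4s = 0000 0011 0000 0000 = 0x0300
Convert to decimal digit by digit (value = value*16 + digit):
  0 -> 0
  0*16 + 3 = 3
  3*16 + 0 = 48
  48*16 + 0 = 768
Decimal = 768

768


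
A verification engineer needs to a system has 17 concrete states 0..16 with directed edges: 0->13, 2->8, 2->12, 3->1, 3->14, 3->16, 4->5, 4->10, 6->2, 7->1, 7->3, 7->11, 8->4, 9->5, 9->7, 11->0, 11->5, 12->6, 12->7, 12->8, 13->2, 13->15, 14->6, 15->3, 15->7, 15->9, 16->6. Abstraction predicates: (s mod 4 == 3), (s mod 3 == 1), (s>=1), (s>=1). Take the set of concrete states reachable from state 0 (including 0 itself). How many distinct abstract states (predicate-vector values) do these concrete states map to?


BFS from 0:
Concrete reachable: {0, 1, 2, 3, 4, 5, 6, 7, 8, 9, 10, 11, 12, 13, 14, 15, 16}
Abstract via predicates (s mod 4 == 3), (s mod 3 == 1), (s>=1), (s>=1):
  (0,0,0,0) <- {0}
  (0,0,1,1) <- {2, 5, 6, 8, 9, 12, 14}
  (0,1,1,1) <- {1, 4, 10, 13, 16}
  (1,0,1,1) <- {3, 11, 15}
  (1,1,1,1) <- {7}
Distinct abstract states = 5

5


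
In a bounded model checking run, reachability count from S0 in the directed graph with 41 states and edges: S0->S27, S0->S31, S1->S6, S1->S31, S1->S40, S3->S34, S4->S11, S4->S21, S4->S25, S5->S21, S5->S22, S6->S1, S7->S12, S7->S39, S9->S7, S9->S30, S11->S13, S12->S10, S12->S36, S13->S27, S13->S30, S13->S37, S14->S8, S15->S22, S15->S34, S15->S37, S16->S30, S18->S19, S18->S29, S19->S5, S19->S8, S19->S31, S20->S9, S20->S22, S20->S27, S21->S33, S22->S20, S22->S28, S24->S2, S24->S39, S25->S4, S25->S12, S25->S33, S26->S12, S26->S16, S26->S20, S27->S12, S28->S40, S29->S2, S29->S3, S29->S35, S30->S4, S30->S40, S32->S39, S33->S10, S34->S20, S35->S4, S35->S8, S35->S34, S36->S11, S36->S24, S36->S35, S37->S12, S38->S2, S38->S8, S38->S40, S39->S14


BFS from S0:
  layer 0: {S0}
  layer 1: {S27, S31}
  layer 2: {S12}
  layer 3: {S10, S36}
  layer 4: {S11, S24, S35}
  layer 5: {S2, S4, S8, S13, S34, S39}
  layer 6: {S14, S20, S21, S25, S30, S37}
  layer 7: {S9, S22, S33, S40}
  layer 8: {S7, S28}
Reachable set: {S0, S2, S4, S7, S8, S9, S10, S11, S12, S13, S14, S20, S21, S22, S24, S25, S27, S28, S30, S31, S33, S34, S35, S36, S37, S39, S40}
Count = 27

27


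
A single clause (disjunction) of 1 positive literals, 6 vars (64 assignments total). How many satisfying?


Step 1: Total=2^6=64
Step 2: Unsat when all 1 false: 2^5=32
Step 3: Sat=64-32=32

32


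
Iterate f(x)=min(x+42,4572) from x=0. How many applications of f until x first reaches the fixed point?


Step 1: x=0, cap=4572, increment=42
Step 2: x grows by 42 each step until capped at 4572; fixed point is x=4572
Step 3: iterations = ceil(4572/42) = 109

109


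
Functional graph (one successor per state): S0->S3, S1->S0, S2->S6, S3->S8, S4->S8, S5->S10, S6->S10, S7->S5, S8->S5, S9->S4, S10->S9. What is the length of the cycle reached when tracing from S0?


Trace from S0 until a state repeats:
  S0 -> S3 -> S8 -> S5 -> S10 -> S9 -> S4 -> S8
S8 first seen at step 2, revisited at step 7.
Cycle length = 7 - 2 = 5

5


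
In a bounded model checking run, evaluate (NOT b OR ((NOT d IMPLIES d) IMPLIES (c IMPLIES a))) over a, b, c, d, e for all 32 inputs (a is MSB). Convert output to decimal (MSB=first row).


Formula: (NOT b OR ((NOT d IMPLIES d) IMPLIES (c IMPLIES a))) over a, b, c, d, e (32 rows)
Evaluate each row (bits = a,b,c,d,e, MSB first):
  row 0 [00000]: (NOT 0 OR ((NOT 0 IMPLIES 0) IMPLIES (0 IMPLIES 0))) -> 1
  row 1 [00001]: (NOT 0 OR ((NOT 0 IMPLIES 0) IMPLIES (0 IMPLIES 0))) -> 1
  row 2 [00010]: (NOT 0 OR ((NOT 1 IMPLIES 1) IMPLIES (0 IMPLIES 0))) -> 1
  row 3 [00011]: (NOT 0 OR ((NOT 1 IMPLIES 1) IMPLIES (0 IMPLIES 0))) -> 1
  row 4 [00100]: (NOT 0 OR ((NOT 0 IMPLIES 0) IMPLIES (1 IMPLIES 0))) -> 1
  row 5 [00101]: (NOT 0 OR ((NOT 0 IMPLIES 0) IMPLIES (1 IMPLIES 0))) -> 1
  row 6 [00110]: (NOT 0 OR ((NOT 1 IMPLIES 1) IMPLIES (1 IMPLIES 0))) -> 1
  row 7 [00111]: (NOT 0 OR ((NOT 1 IMPLIES 1) IMPLIES (1 IMPLIES 0))) -> 1
  row 8 [01000]: (NOT 1 OR ((NOT 0 IMPLIES 0) IMPLIES (0 IMPLIES 0))) -> 1
  row 9 [01001]: (NOT 1 OR ((NOT 0 IMPLIES 0) IMPLIES (0 IMPLIES 0))) -> 1
  row 10 [01010]: (NOT 1 OR ((NOT 1 IMPLIES 1) IMPLIES (0 IMPLIES 0))) -> 1
  row 11 [01011]: (NOT 1 OR ((NOT 1 IMPLIES 1) IMPLIES (0 IMPLIES 0))) -> 1
  row 12 [01100]: (NOT 1 OR ((NOT 0 IMPLIES 0) IMPLIES (1 IMPLIES 0))) -> 1
  row 13 [01101]: (NOT 1 OR ((NOT 0 IMPLIES 0) IMPLIES (1 IMPLIES 0))) -> 1
  row 14 [01110]: (NOT 1 OR ((NOT 1 IMPLIES 1) IMPLIES (1 IMPLIES 0))) -> 0
  row 15 [01111]: (NOT 1 OR ((NOT 1 IMPLIES 1) IMPLIES (1 IMPLIES 0))) -> 0
  row 16 [10000]: (NOT 0 OR ((NOT 0 IMPLIES 0) IMPLIES (0 IMPLIES 1))) -> 1
  row 17 [10001]: (NOT 0 OR ((NOT 0 IMPLIES 0) IMPLIES (0 IMPLIES 1))) -> 1
  row 18 [10010]: (NOT 0 OR ((NOT 1 IMPLIES 1) IMPLIES (0 IMPLIES 1))) -> 1
  row 19 [10011]: (NOT 0 OR ((NOT 1 IMPLIES 1) IMPLIES (0 IMPLIES 1))) -> 1
  row 20 [10100]: (NOT 0 OR ((NOT 0 IMPLIES 0) IMPLIES (1 IMPLIES 1))) -> 1
  row 21 [10101]: (NOT 0 OR ((NOT 0 IMPLIES 0) IMPLIES (1 IMPLIES 1))) -> 1
  row 22 [10110]: (NOT 0 OR ((NOT 1 IMPLIES 1) IMPLIES (1 IMPLIES 1))) -> 1
  row 23 [10111]: (NOT 0 OR ((NOT 1 IMPLIES 1) IMPLIES (1 IMPLIES 1))) -> 1
  row 24 [11000]: (NOT 1 OR ((NOT 0 IMPLIES 0) IMPLIES (0 IMPLIES 1))) -> 1
  row 25 [11001]: (NOT 1 OR ((NOT 0 IMPLIES 0) IMPLIES (0 IMPLIES 1))) -> 1
  row 26 [11010]: (NOT 1 OR ((NOT 1 IMPLIES 1) IMPLIES (0 IMPLIES 1))) -> 1
  row 27 [11011]: (NOT 1 OR ((NOT 1 IMPLIES 1) IMPLIES (0 IMPLIES 1))) -> 1
  row 28 [11100]: (NOT 1 OR ((NOT 0 IMPLIES 0) IMPLIES (1 IMPLIES 1))) -> 1
  row 29 [11101]: (NOT 1 OR ((NOT 0 IMPLIES 0) IMPLIES (1 IMPLIES 1))) -> 1
  row 30 [11110]: (NOT 1 OR ((NOT 1 IMPLIES 1) IMPLIES (1 IMPLIES 1))) -> 1
  row 31 [11111]: (NOT 1 OR ((NOT 1 IMPLIES 1) IMPLIES (1 IMPLIES 1))) -> 1
Full result column, 4 rows per line (a,b,c fixed per line; d,e runs 00..11 left to right):
  rows 0-3 [a,b,c=000]: 1111  = hex F
  rows 4-7 [a,b,c=001]: 1111  = hex F
  rows 8-11 [a,b,c=010]: 1111  = hex F
  rows 12-15 [a,b,c=011]: 1100  = hex C
  rows 16-19 [a,b,c=100]: 1111  = hex F
  rows 20-23 [a,b,c=101]: 1111  = hex F
  rows 24-27 [a,b,c=110]: 1111  = hex F
  rows 28-31 [a,b,c=111]: 1111  = hex F
Output column (row 0 .. row 31) = 11111111111111001111111111111111
Output column grouped in 4s = 1111 1111 1111 1100 1111 1111 1111 1111 = 0xFFFCFFFF
Convert to decimal digit by digit (value = value*16 + digit):
  F -> 15
  15*16 + 15 (F) = 255
  255*16 + 15 (F) = 4095
  4095*16 + 12 (C) = 65532
  65532*16 + 15 (F) = 1048527
  1048527*16 + 15 (F) = 16776447
  16776447*16 + 15 (F) = 268423167
  268423167*16 + 15 (F) = 4294770687
Decimal = 4294770687

4294770687


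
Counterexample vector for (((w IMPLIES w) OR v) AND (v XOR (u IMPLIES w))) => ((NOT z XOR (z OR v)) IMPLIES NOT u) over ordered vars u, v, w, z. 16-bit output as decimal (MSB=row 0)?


F1 = (((w IMPLIES w) OR v) AND (v XOR (u IMPLIES w)))
F2 = ((NOT z XOR (z OR v)) IMPLIES NOT u)
Counterexample to F1=>F2 is where F1=1 and F2=0.
Evaluate each row (bits = u,v,w,z, MSB first):
  row 0 [0000]: F1=1 F2=1 -> F1&~F2 -> 0
  row 1 [0001]: F1=1 F2=1 -> F1&~F2 -> 0
  row 2 [0010]: F1=1 F2=1 -> F1&~F2 -> 0
  row 3 [0011]: F1=1 F2=1 -> F1&~F2 -> 0
  row 4 [0100]: F1=0 F2=1 -> F1&~F2 -> 0
  row 5 [0101]: F1=0 F2=1 -> F1&~F2 -> 0
  row 6 [0110]: F1=0 F2=1 -> F1&~F2 -> 0
  row 7 [0111]: F1=0 F2=1 -> F1&~F2 -> 0
  row 8 [1000]: F1=0 F2=0 -> F1&~F2 -> 0
  row 9 [1001]: F1=0 F2=0 -> F1&~F2 -> 0
  row 10 [1010]: F1=1 F2=0 -> F1&~F2 -> 1
  row 11 [1011]: F1=1 F2=0 -> F1&~F2 -> 1
  row 12 [1100]: F1=1 F2=1 -> F1&~F2 -> 0
  row 13 [1101]: F1=1 F2=0 -> F1&~F2 -> 1
  row 14 [1110]: F1=0 F2=1 -> F1&~F2 -> 0
  row 15 [1111]: F1=0 F2=0 -> F1&~F2 -> 0
Full result column, 4 rows per line (u,v fixed per line; w,z runs 00..11 left to right):
  rows 0-3 [u,v=00]: 0000  = hex 0
  rows 4-7 [u,v=01]: 0000  = hex 0
  rows 8-11 [u,v=10]: 0011  = hex 3
  rows 12-15 [u,v=11]: 0100  = hex 4
Counterexample vector (row 0 .. row 15) = 0000000000110100
Output column grouped in 4s = 0000 0000 0011 0100 = 0x0034
Convert to decimal digit by digit (value = value*16 + digit):
  0 -> 0
  0*16 + 0 = 0
  0*16 + 3 = 3
  3*16 + 4 = 52
Decimal = 52

52


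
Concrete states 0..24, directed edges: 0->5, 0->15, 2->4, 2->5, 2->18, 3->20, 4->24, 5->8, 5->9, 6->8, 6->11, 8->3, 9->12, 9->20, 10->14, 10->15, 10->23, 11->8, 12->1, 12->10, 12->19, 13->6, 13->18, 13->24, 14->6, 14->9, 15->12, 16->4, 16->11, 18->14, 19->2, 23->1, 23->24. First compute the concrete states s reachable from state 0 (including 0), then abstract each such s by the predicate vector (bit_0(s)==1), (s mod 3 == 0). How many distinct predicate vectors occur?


BFS from 0:
Concrete reachable: {0, 1, 2, 3, 4, 5, 6, 8, 9, 10, 11, 12, 14, 15, 18, 19, 20, 23, 24}
Abstract via predicates (bit_0(s)==1), (s mod 3 == 0):
  (0,0) <- {2, 4, 8, 10, 14, 20}
  (0,1) <- {0, 6, 12, 18, 24}
  (1,0) <- {1, 5, 11, 19, 23}
  (1,1) <- {3, 9, 15}
Distinct abstract states = 4

4


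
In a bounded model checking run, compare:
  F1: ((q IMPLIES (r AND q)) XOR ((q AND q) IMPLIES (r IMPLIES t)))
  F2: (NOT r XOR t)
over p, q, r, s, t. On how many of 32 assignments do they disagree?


F1 = ((q IMPLIES (r AND q)) XOR ((q AND q) IMPLIES (r IMPLIES t)))
F2 = (NOT r XOR t)
Evaluate both on each of 32 rows (bits = p,q,r,s,t):
  row 0 [00000]: F1=0 F2=1 (differ) -> 1
  row 1 [00001]: F1=0 F2=0 -> 0
  row 2 [00010]: F1=0 F2=1 (differ) -> 1
  row 3 [00011]: F1=0 F2=0 -> 0
  row 4 [00100]: F1=0 F2=0 -> 0
  row 5 [00101]: F1=0 F2=1 (differ) -> 1
  row 6 [00110]: F1=0 F2=0 -> 0
  row 7 [00111]: F1=0 F2=1 (differ) -> 1
  row 8 [01000]: F1=1 F2=1 -> 0
  row 9 [01001]: F1=1 F2=0 (differ) -> 1
  row 10 [01010]: F1=1 F2=1 -> 0
  row 11 [01011]: F1=1 F2=0 (differ) -> 1
  row 12 [01100]: F1=1 F2=0 (differ) -> 1
  row 13 [01101]: F1=0 F2=1 (differ) -> 1
  row 14 [01110]: F1=1 F2=0 (differ) -> 1
  row 15 [01111]: F1=0 F2=1 (differ) -> 1
  row 16 [10000]: F1=0 F2=1 (differ) -> 1
  row 17 [10001]: F1=0 F2=0 -> 0
  row 18 [10010]: F1=0 F2=1 (differ) -> 1
  row 19 [10011]: F1=0 F2=0 -> 0
  row 20 [10100]: F1=0 F2=0 -> 0
  row 21 [10101]: F1=0 F2=1 (differ) -> 1
  row 22 [10110]: F1=0 F2=0 -> 0
  row 23 [10111]: F1=0 F2=1 (differ) -> 1
  row 24 [11000]: F1=1 F2=1 -> 0
  row 25 [11001]: F1=1 F2=0 (differ) -> 1
  row 26 [11010]: F1=1 F2=1 -> 0
  row 27 [11011]: F1=1 F2=0 (differ) -> 1
  row 28 [11100]: F1=1 F2=0 (differ) -> 1
  row 29 [11101]: F1=0 F2=1 (differ) -> 1
  row 30 [11110]: F1=1 F2=0 (differ) -> 1
  row 31 [11111]: F1=0 F2=1 (differ) -> 1
Full result column, 8 rows per line (p,q fixed per line; r,s,t runs 000..111 left to right):
  rows 0-7 [p,q=00]: 10100101  (ones: 4)
  rows 8-15 [p,q=01]: 01011111  (ones: 6)
  rows 16-23 [p,q=10]: 10100101  (ones: 4)
  rows 24-31 [p,q=11]: 01011111  (ones: 6)
Disagreements = 4+6+4+6 = 20

20


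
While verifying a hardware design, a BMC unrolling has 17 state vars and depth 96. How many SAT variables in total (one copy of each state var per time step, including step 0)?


BMC unrolls to depth k, creating one copy of each state var for steps 0..k.
Step count = 96 + 1 = 97 (steps 0 through 96)
Vars per step = 17
Total = 17 * 97 = 1649

1649


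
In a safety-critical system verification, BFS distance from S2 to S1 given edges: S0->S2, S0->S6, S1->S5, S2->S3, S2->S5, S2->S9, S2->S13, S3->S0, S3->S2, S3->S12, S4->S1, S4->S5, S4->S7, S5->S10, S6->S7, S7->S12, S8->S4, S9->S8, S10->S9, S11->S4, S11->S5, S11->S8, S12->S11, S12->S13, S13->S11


BFS layer-by-layer from S2:
  dist 0: {S2}
  dist 1: {S3, S5, S9, S13}
  dist 2: {S0, S8, S10, S11, S12}
  dist 3: {S4, S6}
  dist 4: {S1, S7}
  -> S1 reached at distance 4
Shortest path length = 4

4


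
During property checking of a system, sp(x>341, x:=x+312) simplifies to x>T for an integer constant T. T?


Formula: sp(P, x:=E) = exists old_x. (x = E[old_x/x]) AND P[old_x/x] (old_x is the value of x before the assignment; eliminate old_x by solving x = E[old_x/x] for old_x)
Step 1: Precondition P: x>341, i.e. old_x > 341
Step 2: Assignment gives x = old_x + 312, so old_x = x - 312
Step 3: Substitute into P: x - 312 > 341
Step 4: Simplify: x > 341+312 = 653

653


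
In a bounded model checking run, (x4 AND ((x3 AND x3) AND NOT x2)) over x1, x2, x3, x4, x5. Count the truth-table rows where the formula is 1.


Formula: (x4 AND ((x3 AND x3) AND NOT x2)) over 5 vars (32 rows)
Evaluate each row (x1, x2, x3, x4, x5 as bits, MSB first):
  row 0 [00000]: (0 AND ((0 AND 0) AND NOT 0)) -> 0
  row 1 [00001]: (0 AND ((0 AND 0) AND NOT 0)) -> 0
  row 2 [00010]: (1 AND ((0 AND 0) AND NOT 0)) -> 0
  row 3 [00011]: (1 AND ((0 AND 0) AND NOT 0)) -> 0
  row 4 [00100]: (0 AND ((1 AND 1) AND NOT 0)) -> 0
  row 5 [00101]: (0 AND ((1 AND 1) AND NOT 0)) -> 0
  row 6 [00110]: (1 AND ((1 AND 1) AND NOT 0)) -> 1
  row 7 [00111]: (1 AND ((1 AND 1) AND NOT 0)) -> 1
  row 8 [01000]: (0 AND ((0 AND 0) AND NOT 1)) -> 0
  row 9 [01001]: (0 AND ((0 AND 0) AND NOT 1)) -> 0
  row 10 [01010]: (1 AND ((0 AND 0) AND NOT 1)) -> 0
  row 11 [01011]: (1 AND ((0 AND 0) AND NOT 1)) -> 0
  row 12 [01100]: (0 AND ((1 AND 1) AND NOT 1)) -> 0
  row 13 [01101]: (0 AND ((1 AND 1) AND NOT 1)) -> 0
  row 14 [01110]: (1 AND ((1 AND 1) AND NOT 1)) -> 0
  row 15 [01111]: (1 AND ((1 AND 1) AND NOT 1)) -> 0
  row 16 [10000]: (0 AND ((0 AND 0) AND NOT 0)) -> 0
  row 17 [10001]: (0 AND ((0 AND 0) AND NOT 0)) -> 0
  row 18 [10010]: (1 AND ((0 AND 0) AND NOT 0)) -> 0
  row 19 [10011]: (1 AND ((0 AND 0) AND NOT 0)) -> 0
  row 20 [10100]: (0 AND ((1 AND 1) AND NOT 0)) -> 0
  row 21 [10101]: (0 AND ((1 AND 1) AND NOT 0)) -> 0
  row 22 [10110]: (1 AND ((1 AND 1) AND NOT 0)) -> 1
  row 23 [10111]: (1 AND ((1 AND 1) AND NOT 0)) -> 1
  row 24 [11000]: (0 AND ((0 AND 0) AND NOT 1)) -> 0
  row 25 [11001]: (0 AND ((0 AND 0) AND NOT 1)) -> 0
  row 26 [11010]: (1 AND ((0 AND 0) AND NOT 1)) -> 0
  row 27 [11011]: (1 AND ((0 AND 0) AND NOT 1)) -> 0
  row 28 [11100]: (0 AND ((1 AND 1) AND NOT 1)) -> 0
  row 29 [11101]: (0 AND ((1 AND 1) AND NOT 1)) -> 0
  row 30 [11110]: (1 AND ((1 AND 1) AND NOT 1)) -> 0
  row 31 [11111]: (1 AND ((1 AND 1) AND NOT 1)) -> 0
Full result column, 8 rows per line (x1,x2 fixed per line; x3,x4,x5 runs 000..111 left to right):
  rows 0-7 [x1,x2=00]: 00000011  (ones: 2)
  rows 8-15 [x1,x2=01]: 00000000  (ones: 0)
  rows 16-23 [x1,x2=10]: 00000011  (ones: 2)
  rows 24-31 [x1,x2=11]: 00000000  (ones: 0)
Count of 1-rows = 2+0+2+0 = 4

4


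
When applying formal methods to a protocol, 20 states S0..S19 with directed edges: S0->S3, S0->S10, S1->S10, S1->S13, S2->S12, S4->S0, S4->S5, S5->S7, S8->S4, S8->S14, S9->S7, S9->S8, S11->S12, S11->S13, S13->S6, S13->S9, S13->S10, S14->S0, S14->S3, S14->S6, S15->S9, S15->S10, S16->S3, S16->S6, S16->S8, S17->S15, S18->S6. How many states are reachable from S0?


BFS from S0:
  layer 0: {S0}
  layer 1: {S3, S10}
Reachable set: {S0, S3, S10}
Count = 3

3


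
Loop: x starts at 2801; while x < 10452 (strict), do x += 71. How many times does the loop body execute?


Step 1: x goes from 2801 toward 10452 by 71; the body runs while x<10452, so iterations = ceil((bound-start)/step)
Step 2: Distance=7651
Step 3: ceil(7651/71)=108

108


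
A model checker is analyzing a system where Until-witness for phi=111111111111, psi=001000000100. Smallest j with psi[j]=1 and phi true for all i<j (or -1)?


(phi U psi) at 0: need smallest j with psi[j]=1 and phi[i]=1 for all i in [0,j).
Scan from step 0:
  step 0: phi=1, psi=0 -> continue
  step 1: phi=1, psi=0 -> continue
  step 2: psi=1 and phi held for [0,2) -> witness found
Witness step = 2

2


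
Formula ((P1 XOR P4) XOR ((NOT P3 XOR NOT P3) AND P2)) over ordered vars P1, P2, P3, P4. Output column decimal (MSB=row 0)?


Formula: ((P1 XOR P4) XOR ((NOT P3 XOR NOT P3) AND P2)) over P1, P2, P3, P4 (16 rows)
Evaluate each row (bits = P1,P2,P3,P4, MSB first):
  row 0 [0000]: ((0 XOR 0) XOR ((NOT 0 XOR NOT 0) AND 0)) -> 0
  row 1 [0001]: ((0 XOR 1) XOR ((NOT 0 XOR NOT 0) AND 0)) -> 1
  row 2 [0010]: ((0 XOR 0) XOR ((NOT 1 XOR NOT 1) AND 0)) -> 0
  row 3 [0011]: ((0 XOR 1) XOR ((NOT 1 XOR NOT 1) AND 0)) -> 1
  row 4 [0100]: ((0 XOR 0) XOR ((NOT 0 XOR NOT 0) AND 1)) -> 0
  row 5 [0101]: ((0 XOR 1) XOR ((NOT 0 XOR NOT 0) AND 1)) -> 1
  row 6 [0110]: ((0 XOR 0) XOR ((NOT 1 XOR NOT 1) AND 1)) -> 0
  row 7 [0111]: ((0 XOR 1) XOR ((NOT 1 XOR NOT 1) AND 1)) -> 1
  row 8 [1000]: ((1 XOR 0) XOR ((NOT 0 XOR NOT 0) AND 0)) -> 1
  row 9 [1001]: ((1 XOR 1) XOR ((NOT 0 XOR NOT 0) AND 0)) -> 0
  row 10 [1010]: ((1 XOR 0) XOR ((NOT 1 XOR NOT 1) AND 0)) -> 1
  row 11 [1011]: ((1 XOR 1) XOR ((NOT 1 XOR NOT 1) AND 0)) -> 0
  row 12 [1100]: ((1 XOR 0) XOR ((NOT 0 XOR NOT 0) AND 1)) -> 1
  row 13 [1101]: ((1 XOR 1) XOR ((NOT 0 XOR NOT 0) AND 1)) -> 0
  row 14 [1110]: ((1 XOR 0) XOR ((NOT 1 XOR NOT 1) AND 1)) -> 1
  row 15 [1111]: ((1 XOR 1) XOR ((NOT 1 XOR NOT 1) AND 1)) -> 0
Full result column, 4 rows per line (P1,P2 fixed per line; P3,P4 runs 00..11 left to right):
  rows 0-3 [P1,P2=00]: 0101  = hex 5
  rows 4-7 [P1,P2=01]: 0101  = hex 5
  rows 8-11 [P1,P2=10]: 1010  = hex A
  rows 12-15 [P1,P2=11]: 1010  = hex A
Output column (row 0 .. row 15) = 0101010110101010
Output column grouped in 4s = 0101 0101 1010 1010 = 0x55AA
Convert to decimal digit by digit (value = value*16 + digit):
  5 -> 5
  5*16 + 5 = 85
  85*16 + 10 (A) = 1370
  1370*16 + 10 (A) = 21930
Decimal = 21930

21930


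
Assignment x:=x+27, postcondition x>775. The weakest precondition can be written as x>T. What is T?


Formula: wp(x:=E, P) = P[E/x] (substitute E for x in postcondition)
Step 1: Postcondition: x>775
Step 2: Substitute x+27 for x: x+27>775
Step 3: Solve for x: x > 775-27 = 748

748


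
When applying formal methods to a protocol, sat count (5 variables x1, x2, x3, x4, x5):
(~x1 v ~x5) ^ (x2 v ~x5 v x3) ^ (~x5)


CNF with 3 clauses over 5 vars (32 assignments).
An assignment satisfies CNF iff every clause has >=1 true literal.
Check each row (bits = x1,x2,x3,x4,x5; clause T/F shown):
  row 0 [00000]: clauses=TTT -> 1
  row 1 [00001]: clauses=TFF -> 0
  row 2 [00010]: clauses=TTT -> 1
  row 3 [00011]: clauses=TFF -> 0
  row 4 [00100]: clauses=TTT -> 1
  row 5 [00101]: clauses=TTF -> 0
  row 6 [00110]: clauses=TTT -> 1
  row 7 [00111]: clauses=TTF -> 0
  row 8 [01000]: clauses=TTT -> 1
  row 9 [01001]: clauses=TTF -> 0
  row 10 [01010]: clauses=TTT -> 1
  row 11 [01011]: clauses=TTF -> 0
  row 12 [01100]: clauses=TTT -> 1
  row 13 [01101]: clauses=TTF -> 0
  row 14 [01110]: clauses=TTT -> 1
  row 15 [01111]: clauses=TTF -> 0
  row 16 [10000]: clauses=TTT -> 1
  row 17 [10001]: clauses=FFF -> 0
  row 18 [10010]: clauses=TTT -> 1
  row 19 [10011]: clauses=FFF -> 0
  row 20 [10100]: clauses=TTT -> 1
  row 21 [10101]: clauses=FTF -> 0
  row 22 [10110]: clauses=TTT -> 1
  row 23 [10111]: clauses=FTF -> 0
  row 24 [11000]: clauses=TTT -> 1
  row 25 [11001]: clauses=FTF -> 0
  row 26 [11010]: clauses=TTT -> 1
  row 27 [11011]: clauses=FTF -> 0
  row 28 [11100]: clauses=TTT -> 1
  row 29 [11101]: clauses=FTF -> 0
  row 30 [11110]: clauses=TTT -> 1
  row 31 [11111]: clauses=FTF -> 0
Full result column, 8 rows per line (x1,x2 fixed per line; x3,x4,x5 runs 000..111 left to right):
  rows 0-7 [x1,x2=00]: 10101010  (ones: 4)
  rows 8-15 [x1,x2=01]: 10101010  (ones: 4)
  rows 16-23 [x1,x2=10]: 10101010  (ones: 4)
  rows 24-31 [x1,x2=11]: 10101010  (ones: 4)
Satisfying assignments = 4+4+4+4 = 16

16


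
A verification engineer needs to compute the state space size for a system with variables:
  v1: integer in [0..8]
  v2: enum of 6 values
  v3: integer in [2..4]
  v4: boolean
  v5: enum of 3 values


State space = product of domain sizes of all variables.
Domain sizes:
  v1 (integer in [0..8]): 9
  v2 (enum of 6 values): 6
  v3 (integer in [2..4]): 3
  v4 (boolean): 2
  v5 (enum of 3 values): 3
Product = 9 * 6 * 3 * 2 * 3 = 972

972


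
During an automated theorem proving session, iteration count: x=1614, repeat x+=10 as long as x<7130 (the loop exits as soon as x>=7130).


Step 1: x goes from 1614 toward 7130 by 10; the body runs while x<7130, so iterations = ceil((bound-start)/step)
Step 2: Distance=5516
Step 3: ceil(5516/10)=552

552


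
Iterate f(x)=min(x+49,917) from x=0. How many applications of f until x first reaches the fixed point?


Step 1: x=0, cap=917, increment=49
Step 2: x grows by 49 each step until capped at 917; fixed point is x=917
Step 3: iterations = ceil(917/49) = 19

19


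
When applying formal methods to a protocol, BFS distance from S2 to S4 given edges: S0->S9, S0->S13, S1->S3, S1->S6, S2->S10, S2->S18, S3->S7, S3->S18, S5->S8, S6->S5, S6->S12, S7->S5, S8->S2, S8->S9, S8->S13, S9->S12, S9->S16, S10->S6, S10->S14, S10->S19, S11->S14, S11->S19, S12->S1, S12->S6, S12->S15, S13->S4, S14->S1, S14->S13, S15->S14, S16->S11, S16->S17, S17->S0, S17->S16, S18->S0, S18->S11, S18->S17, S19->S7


BFS layer-by-layer from S2:
  dist 0: {S2}
  dist 1: {S10, S18}
  dist 2: {S0, S6, S11, S14, S17, S19}
  dist 3: {S1, S5, S7, S9, S12, S13, S16}
  dist 4: {S3, S4, S8, S15}
  -> S4 reached at distance 4
Shortest path length = 4

4


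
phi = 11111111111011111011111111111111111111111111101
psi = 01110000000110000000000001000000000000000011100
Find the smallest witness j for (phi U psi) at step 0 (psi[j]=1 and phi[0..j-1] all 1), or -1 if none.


(phi U psi) at 0: need smallest j with psi[j]=1 and phi[i]=1 for all i in [0,j).
Scan from step 0:
  step 0: phi=1, psi=0 -> continue
  step 1: psi=1 and phi held for [0,1) -> witness found
Witness step = 1

1


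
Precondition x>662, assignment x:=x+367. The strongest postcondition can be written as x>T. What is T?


Formula: sp(P, x:=E) = exists old_x. (x = E[old_x/x]) AND P[old_x/x] (old_x is the value of x before the assignment; eliminate old_x by solving x = E[old_x/x] for old_x)
Step 1: Precondition P: x>662, i.e. old_x > 662
Step 2: Assignment gives x = old_x + 367, so old_x = x - 367
Step 3: Substitute into P: x - 367 > 662
Step 4: Simplify: x > 662+367 = 1029

1029


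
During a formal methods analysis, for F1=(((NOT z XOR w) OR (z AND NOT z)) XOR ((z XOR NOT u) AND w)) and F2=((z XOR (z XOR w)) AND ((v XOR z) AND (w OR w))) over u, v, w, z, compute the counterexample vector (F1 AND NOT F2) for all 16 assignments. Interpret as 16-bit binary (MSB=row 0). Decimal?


F1 = (((NOT z XOR w) OR (z AND NOT z)) XOR ((z XOR NOT u) AND w))
F2 = ((z XOR (z XOR w)) AND ((v XOR z) AND (w OR w)))
Counterexample to F1=>F2 is where F1=1 and F2=0.
Evaluate each row (bits = u,v,w,z, MSB first):
  row 0 [0000]: F1=1 F2=0 -> F1&~F2 -> 1
  row 1 [0001]: F1=0 F2=0 -> F1&~F2 -> 0
  row 2 [0010]: F1=1 F2=0 -> F1&~F2 -> 1
  row 3 [0011]: F1=1 F2=1 -> F1&~F2 -> 0
  row 4 [0100]: F1=1 F2=0 -> F1&~F2 -> 1
  row 5 [0101]: F1=0 F2=0 -> F1&~F2 -> 0
  row 6 [0110]: F1=1 F2=1 -> F1&~F2 -> 0
  row 7 [0111]: F1=1 F2=0 -> F1&~F2 -> 1
  row 8 [1000]: F1=1 F2=0 -> F1&~F2 -> 1
  row 9 [1001]: F1=0 F2=0 -> F1&~F2 -> 0
  row 10 [1010]: F1=0 F2=0 -> F1&~F2 -> 0
  row 11 [1011]: F1=0 F2=1 -> F1&~F2 -> 0
  row 12 [1100]: F1=1 F2=0 -> F1&~F2 -> 1
  row 13 [1101]: F1=0 F2=0 -> F1&~F2 -> 0
  row 14 [1110]: F1=0 F2=1 -> F1&~F2 -> 0
  row 15 [1111]: F1=0 F2=0 -> F1&~F2 -> 0
Full result column, 4 rows per line (u,v fixed per line; w,z runs 00..11 left to right):
  rows 0-3 [u,v=00]: 1010  = hex A
  rows 4-7 [u,v=01]: 1001  = hex 9
  rows 8-11 [u,v=10]: 1000  = hex 8
  rows 12-15 [u,v=11]: 1000  = hex 8
Counterexample vector (row 0 .. row 15) = 1010100110001000
Output column grouped in 4s = 1010 1001 1000 1000 = 0xA988
Convert to decimal digit by digit (value = value*16 + digit):
  A -> 10
  10*16 + 9 = 169
  169*16 + 8 = 2712
  2712*16 + 8 = 43400
Decimal = 43400

43400
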